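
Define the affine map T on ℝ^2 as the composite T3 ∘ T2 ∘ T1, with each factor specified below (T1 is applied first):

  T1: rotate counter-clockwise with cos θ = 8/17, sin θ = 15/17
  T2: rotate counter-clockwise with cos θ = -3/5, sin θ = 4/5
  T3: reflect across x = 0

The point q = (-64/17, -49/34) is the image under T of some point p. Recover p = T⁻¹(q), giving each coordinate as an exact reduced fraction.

p = (-7/2, 2)

T1 = [8/17 -15/17 0; 15/17 8/17 0; 0 0 1]
T2·T1 = [-84/85 13/85 0; -13/85 -84/85 0; 0 0 1]
T3·…·T1 = [84/85 -13/85 0; -13/85 -84/85 0; 0 0 1]
det M = -1; M⁻¹ = [84/85 -13/85 0; -13/85 -84/85 0; 0 0 1]
M⁻¹ · (-64/17, -49/34)ᵀ = (-7/2, 2)ᵀ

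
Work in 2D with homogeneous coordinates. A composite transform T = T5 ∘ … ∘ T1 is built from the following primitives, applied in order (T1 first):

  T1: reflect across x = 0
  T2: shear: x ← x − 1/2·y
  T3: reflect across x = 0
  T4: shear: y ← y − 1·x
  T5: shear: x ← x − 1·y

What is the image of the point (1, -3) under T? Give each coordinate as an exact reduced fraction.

T1 reflect across x = 0: (1, -3) → (-1, -3)
T2 shear: x ← x − 1/2·y: (-1, -3) → (1/2, -3)
T3 reflect across x = 0: (1/2, -3) → (-1/2, -3)
T4 shear: y ← y − 1·x: (-1/2, -3) → (-1/2, -5/2)
T5 shear: x ← x − 1·y: (-1/2, -5/2) → (2, -5/2)

T(p) = (2, -5/2)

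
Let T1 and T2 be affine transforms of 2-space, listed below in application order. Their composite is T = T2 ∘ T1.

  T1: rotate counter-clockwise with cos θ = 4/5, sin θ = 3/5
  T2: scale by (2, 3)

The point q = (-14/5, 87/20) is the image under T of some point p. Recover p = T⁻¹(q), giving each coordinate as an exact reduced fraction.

p = (-1/4, 2)

T1 = [4/5 -3/5 0; 3/5 4/5 0; 0 0 1]
T2·T1 = [8/5 -6/5 0; 9/5 12/5 0; 0 0 1]
det M = 6; M⁻¹ = [2/5 1/5 0; -3/10 4/15 0; 0 0 1]
M⁻¹ · (-14/5, 87/20)ᵀ = (-1/4, 2)ᵀ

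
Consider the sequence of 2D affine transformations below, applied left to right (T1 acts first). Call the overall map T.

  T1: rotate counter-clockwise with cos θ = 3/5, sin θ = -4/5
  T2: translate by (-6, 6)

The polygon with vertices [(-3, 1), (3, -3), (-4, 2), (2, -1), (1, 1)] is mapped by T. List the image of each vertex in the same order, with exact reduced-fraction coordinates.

T1 rotate counter-clockwise with cos θ = 3/5, sin θ = -4/5: (-3, 1) → (-1, 3); (3, -3) → (-3/5, -21/5); (-4, 2) → (-4/5, 22/5); (2, -1) → (2/5, -11/5); (1, 1) → (7/5, -1/5)
T2 translate by (-6, 6): (-1, 3) → (-7, 9); (-3/5, -21/5) → (-33/5, 9/5); (-4/5, 22/5) → (-34/5, 52/5); (2/5, -11/5) → (-28/5, 19/5); (7/5, -1/5) → (-23/5, 29/5)

image vertices: (-7, 9), (-33/5, 9/5), (-34/5, 52/5), (-28/5, 19/5), (-23/5, 29/5)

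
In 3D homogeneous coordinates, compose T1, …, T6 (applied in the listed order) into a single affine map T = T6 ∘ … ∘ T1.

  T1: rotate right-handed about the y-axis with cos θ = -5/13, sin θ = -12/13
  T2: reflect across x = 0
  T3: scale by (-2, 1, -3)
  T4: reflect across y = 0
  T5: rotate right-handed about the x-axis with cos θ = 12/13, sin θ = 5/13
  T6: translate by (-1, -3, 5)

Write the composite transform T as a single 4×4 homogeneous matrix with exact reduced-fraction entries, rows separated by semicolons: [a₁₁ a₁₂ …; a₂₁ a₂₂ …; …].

T1 = [-5/13 0 -12/13 0; 0 1 0 0; 12/13 0 -5/13 0; 0 0 0 1]
T2·T1 = [5/13 0 12/13 0; 0 1 0 0; 12/13 0 -5/13 0; 0 0 0 1]
T3·…·T1 = [-10/13 0 -24/13 0; 0 1 0 0; -36/13 0 15/13 0; 0 0 0 1]
T4·…·T1 = [-10/13 0 -24/13 0; 0 -1 0 0; -36/13 0 15/13 0; 0 0 0 1]
T5·…·T1 = [-10/13 0 -24/13 0; 180/169 -12/13 -75/169 0; -432/169 -5/13 180/169 0; 0 0 0 1]
T6·…·T1 = [-10/13 0 -24/13 -1; 180/169 -12/13 -75/169 -3; -432/169 -5/13 180/169 5; 0 0 0 1]

T = [-10/13 0 -24/13 -1; 180/169 -12/13 -75/169 -3; -432/169 -5/13 180/169 5; 0 0 0 1]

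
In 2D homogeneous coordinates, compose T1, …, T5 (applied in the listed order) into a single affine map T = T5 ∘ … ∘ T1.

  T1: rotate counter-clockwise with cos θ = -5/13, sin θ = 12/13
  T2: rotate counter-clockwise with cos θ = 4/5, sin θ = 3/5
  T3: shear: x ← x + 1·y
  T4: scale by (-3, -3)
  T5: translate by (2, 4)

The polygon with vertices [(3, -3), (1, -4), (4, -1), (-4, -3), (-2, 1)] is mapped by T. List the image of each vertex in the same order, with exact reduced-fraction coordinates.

image vertices: (-464/65, -541/65), (-869/65, -511/65), (139/65, -304/65), (-947/65, 152/65), (259/65, 626/65)

T1 rotate counter-clockwise with cos θ = -5/13, sin θ = 12/13: (3, -3) → (21/13, 51/13); (1, -4) → (43/13, 32/13); (4, -1) → (-8/13, 53/13); (-4, -3) → (56/13, -33/13); (-2, 1) → (-2/13, -29/13)
T2 rotate counter-clockwise with cos θ = 4/5, sin θ = 3/5: (21/13, 51/13) → (-69/65, 267/65); (43/13, 32/13) → (76/65, 257/65); (-8/13, 53/13) → (-191/65, 188/65); (56/13, -33/13) → (323/65, 36/65); (-2/13, -29/13) → (79/65, -122/65)
T3 shear: x ← x + 1·y: (-69/65, 267/65) → (198/65, 267/65); (76/65, 257/65) → (333/65, 257/65); (-191/65, 188/65) → (-3/65, 188/65); (323/65, 36/65) → (359/65, 36/65); (79/65, -122/65) → (-43/65, -122/65)
T4 scale by (-3, -3): (198/65, 267/65) → (-594/65, -801/65); (333/65, 257/65) → (-999/65, -771/65); (-3/65, 188/65) → (9/65, -564/65); (359/65, 36/65) → (-1077/65, -108/65); (-43/65, -122/65) → (129/65, 366/65)
T5 translate by (2, 4): (-594/65, -801/65) → (-464/65, -541/65); (-999/65, -771/65) → (-869/65, -511/65); (9/65, -564/65) → (139/65, -304/65); (-1077/65, -108/65) → (-947/65, 152/65); (129/65, 366/65) → (259/65, 626/65)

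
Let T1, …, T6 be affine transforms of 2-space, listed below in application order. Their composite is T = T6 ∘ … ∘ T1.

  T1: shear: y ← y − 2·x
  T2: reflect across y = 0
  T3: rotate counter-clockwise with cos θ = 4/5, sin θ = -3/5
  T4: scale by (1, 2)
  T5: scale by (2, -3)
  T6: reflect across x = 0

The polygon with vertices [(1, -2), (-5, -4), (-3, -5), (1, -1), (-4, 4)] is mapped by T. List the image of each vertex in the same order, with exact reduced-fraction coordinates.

T1 shear: y ← y − 2·x: (1, -2) → (1, -4); (-5, -4) → (-5, 6); (-3, -5) → (-3, 1); (1, -1) → (1, -3); (-4, 4) → (-4, 12)
T2 reflect across y = 0: (1, -4) → (1, 4); (-5, 6) → (-5, -6); (-3, 1) → (-3, -1); (1, -3) → (1, 3); (-4, 12) → (-4, -12)
T3 rotate counter-clockwise with cos θ = 4/5, sin θ = -3/5: (1, 4) → (16/5, 13/5); (-5, -6) → (-38/5, -9/5); (-3, -1) → (-3, 1); (1, 3) → (13/5, 9/5); (-4, -12) → (-52/5, -36/5)
T4 scale by (1, 2): (16/5, 13/5) → (16/5, 26/5); (-38/5, -9/5) → (-38/5, -18/5); (-3, 1) → (-3, 2); (13/5, 9/5) → (13/5, 18/5); (-52/5, -36/5) → (-52/5, -72/5)
T5 scale by (2, -3): (16/5, 26/5) → (32/5, -78/5); (-38/5, -18/5) → (-76/5, 54/5); (-3, 2) → (-6, -6); (13/5, 18/5) → (26/5, -54/5); (-52/5, -72/5) → (-104/5, 216/5)
T6 reflect across x = 0: (32/5, -78/5) → (-32/5, -78/5); (-76/5, 54/5) → (76/5, 54/5); (-6, -6) → (6, -6); (26/5, -54/5) → (-26/5, -54/5); (-104/5, 216/5) → (104/5, 216/5)

image vertices: (-32/5, -78/5), (76/5, 54/5), (6, -6), (-26/5, -54/5), (104/5, 216/5)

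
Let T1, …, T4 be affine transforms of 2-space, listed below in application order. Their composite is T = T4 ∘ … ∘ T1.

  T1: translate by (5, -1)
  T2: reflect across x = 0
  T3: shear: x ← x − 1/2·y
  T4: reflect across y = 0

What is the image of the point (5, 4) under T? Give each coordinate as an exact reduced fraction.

T(p) = (-23/2, -3)

T1 translate by (5, -1): (5, 4) → (10, 3)
T2 reflect across x = 0: (10, 3) → (-10, 3)
T3 shear: x ← x − 1/2·y: (-10, 3) → (-23/2, 3)
T4 reflect across y = 0: (-23/2, 3) → (-23/2, -3)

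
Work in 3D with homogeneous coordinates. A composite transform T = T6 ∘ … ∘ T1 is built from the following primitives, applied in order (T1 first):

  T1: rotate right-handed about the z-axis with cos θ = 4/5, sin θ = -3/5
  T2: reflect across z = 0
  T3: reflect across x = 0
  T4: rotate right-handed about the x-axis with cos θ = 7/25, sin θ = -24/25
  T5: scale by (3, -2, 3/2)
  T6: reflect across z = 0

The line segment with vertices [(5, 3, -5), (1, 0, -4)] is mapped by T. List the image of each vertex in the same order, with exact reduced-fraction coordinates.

T1 rotate right-handed about the z-axis with cos θ = 4/5, sin θ = -3/5: (5, 3, -5) → (29/5, -3/5, -5); (1, 0, -4) → (4/5, -3/5, -4)
T2 reflect across z = 0: (29/5, -3/5, -5) → (29/5, -3/5, 5); (4/5, -3/5, -4) → (4/5, -3/5, 4)
T3 reflect across x = 0: (29/5, -3/5, 5) → (-29/5, -3/5, 5); (4/5, -3/5, 4) → (-4/5, -3/5, 4)
T4 rotate right-handed about the x-axis with cos θ = 7/25, sin θ = -24/25: (-29/5, -3/5, 5) → (-29/5, 579/125, 247/125); (-4/5, -3/5, 4) → (-4/5, 459/125, 212/125)
T5 scale by (3, -2, 3/2): (-29/5, 579/125, 247/125) → (-87/5, -1158/125, 741/250); (-4/5, 459/125, 212/125) → (-12/5, -918/125, 318/125)
T6 reflect across z = 0: (-87/5, -1158/125, 741/250) → (-87/5, -1158/125, -741/250); (-12/5, -918/125, 318/125) → (-12/5, -918/125, -318/125)

image vertices: (-87/5, -1158/125, -741/250), (-12/5, -918/125, -318/125)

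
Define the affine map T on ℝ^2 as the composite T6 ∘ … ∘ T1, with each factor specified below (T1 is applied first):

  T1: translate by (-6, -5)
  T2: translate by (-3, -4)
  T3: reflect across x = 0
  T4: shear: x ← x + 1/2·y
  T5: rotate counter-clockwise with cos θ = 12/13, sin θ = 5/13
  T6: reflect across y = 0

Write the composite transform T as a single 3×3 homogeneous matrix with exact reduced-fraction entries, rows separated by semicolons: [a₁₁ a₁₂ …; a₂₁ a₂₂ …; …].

T = [-12/13 1/13 99/13; 5/13 -29/26 171/26; 0 0 1]

T1 = [1 0 -6; 0 1 -5; 0 0 1]
T2·T1 = [1 0 -9; 0 1 -9; 0 0 1]
T3·…·T1 = [-1 0 9; 0 1 -9; 0 0 1]
T4·…·T1 = [-1 1/2 9/2; 0 1 -9; 0 0 1]
T5·…·T1 = [-12/13 1/13 99/13; -5/13 29/26 -171/26; 0 0 1]
T6·…·T1 = [-12/13 1/13 99/13; 5/13 -29/26 171/26; 0 0 1]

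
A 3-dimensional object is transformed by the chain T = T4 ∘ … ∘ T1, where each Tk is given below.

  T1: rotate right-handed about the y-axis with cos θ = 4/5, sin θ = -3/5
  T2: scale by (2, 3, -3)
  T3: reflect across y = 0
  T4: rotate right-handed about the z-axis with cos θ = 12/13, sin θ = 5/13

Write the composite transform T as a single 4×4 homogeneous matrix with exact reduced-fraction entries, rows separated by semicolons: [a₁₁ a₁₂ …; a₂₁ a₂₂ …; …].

T = [96/65 15/13 -72/65 0; 8/13 -36/13 -6/13 0; -9/5 0 -12/5 0; 0 0 0 1]

T1 = [4/5 0 -3/5 0; 0 1 0 0; 3/5 0 4/5 0; 0 0 0 1]
T2·T1 = [8/5 0 -6/5 0; 0 3 0 0; -9/5 0 -12/5 0; 0 0 0 1]
T3·…·T1 = [8/5 0 -6/5 0; 0 -3 0 0; -9/5 0 -12/5 0; 0 0 0 1]
T4·…·T1 = [96/65 15/13 -72/65 0; 8/13 -36/13 -6/13 0; -9/5 0 -12/5 0; 0 0 0 1]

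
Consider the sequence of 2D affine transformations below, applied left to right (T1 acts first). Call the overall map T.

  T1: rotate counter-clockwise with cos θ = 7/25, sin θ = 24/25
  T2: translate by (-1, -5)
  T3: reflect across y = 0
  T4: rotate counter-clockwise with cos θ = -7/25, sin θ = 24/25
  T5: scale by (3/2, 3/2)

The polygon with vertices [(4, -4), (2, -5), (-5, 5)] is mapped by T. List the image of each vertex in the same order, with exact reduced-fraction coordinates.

image vertices: (-6183/1250, 5931/1250), (-10353/1250, 2748/625), (-1134/125, -1737/125)

T1 rotate counter-clockwise with cos θ = 7/25, sin θ = 24/25: (4, -4) → (124/25, 68/25); (2, -5) → (134/25, 13/25); (-5, 5) → (-31/5, -17/5)
T2 translate by (-1, -5): (124/25, 68/25) → (99/25, -57/25); (134/25, 13/25) → (109/25, -112/25); (-31/5, -17/5) → (-36/5, -42/5)
T3 reflect across y = 0: (99/25, -57/25) → (99/25, 57/25); (109/25, -112/25) → (109/25, 112/25); (-36/5, -42/5) → (-36/5, 42/5)
T4 rotate counter-clockwise with cos θ = -7/25, sin θ = 24/25: (99/25, 57/25) → (-2061/625, 1977/625); (109/25, 112/25) → (-3451/625, 1832/625); (-36/5, 42/5) → (-756/125, -1158/125)
T5 scale by (3/2, 3/2): (-2061/625, 1977/625) → (-6183/1250, 5931/1250); (-3451/625, 1832/625) → (-10353/1250, 2748/625); (-756/125, -1158/125) → (-1134/125, -1737/125)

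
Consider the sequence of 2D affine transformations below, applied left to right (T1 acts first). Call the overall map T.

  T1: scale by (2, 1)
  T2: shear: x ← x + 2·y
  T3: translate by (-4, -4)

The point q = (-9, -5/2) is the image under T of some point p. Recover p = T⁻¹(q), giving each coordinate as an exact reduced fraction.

T1 = [2 0 0; 0 1 0; 0 0 1]
T2·T1 = [2 2 0; 0 1 0; 0 0 1]
T3·…·T1 = [2 2 -4; 0 1 -4; 0 0 1]
det M = 2; M⁻¹ = [1/2 -1 -2; 0 1 4; 0 0 1]
M⁻¹ · (-9, -5/2)ᵀ = (-4, 3/2)ᵀ

p = (-4, 3/2)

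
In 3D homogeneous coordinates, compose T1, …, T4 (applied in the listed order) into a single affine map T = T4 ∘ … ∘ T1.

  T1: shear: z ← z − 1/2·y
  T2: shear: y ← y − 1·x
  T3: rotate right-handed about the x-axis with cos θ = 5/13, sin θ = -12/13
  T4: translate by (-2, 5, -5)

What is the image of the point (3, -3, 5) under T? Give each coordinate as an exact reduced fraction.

T1 shear: z ← z − 1/2·y: (3, -3, 5) → (3, -3, 13/2)
T2 shear: y ← y − 1·x: (3, -3, 13/2) → (3, -6, 13/2)
T3 rotate right-handed about the x-axis with cos θ = 5/13, sin θ = -12/13: (3, -6, 13/2) → (3, 48/13, 209/26)
T4 translate by (-2, 5, -5): (3, 48/13, 209/26) → (1, 113/13, 79/26)

T(p) = (1, 113/13, 79/26)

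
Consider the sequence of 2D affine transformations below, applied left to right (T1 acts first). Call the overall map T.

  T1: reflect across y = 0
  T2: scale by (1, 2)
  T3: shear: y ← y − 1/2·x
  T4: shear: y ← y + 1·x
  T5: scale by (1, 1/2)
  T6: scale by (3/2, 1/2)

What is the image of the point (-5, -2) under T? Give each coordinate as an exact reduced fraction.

T1 reflect across y = 0: (-5, -2) → (-5, 2)
T2 scale by (1, 2): (-5, 2) → (-5, 4)
T3 shear: y ← y − 1/2·x: (-5, 4) → (-5, 13/2)
T4 shear: y ← y + 1·x: (-5, 13/2) → (-5, 3/2)
T5 scale by (1, 1/2): (-5, 3/2) → (-5, 3/4)
T6 scale by (3/2, 1/2): (-5, 3/4) → (-15/2, 3/8)

T(p) = (-15/2, 3/8)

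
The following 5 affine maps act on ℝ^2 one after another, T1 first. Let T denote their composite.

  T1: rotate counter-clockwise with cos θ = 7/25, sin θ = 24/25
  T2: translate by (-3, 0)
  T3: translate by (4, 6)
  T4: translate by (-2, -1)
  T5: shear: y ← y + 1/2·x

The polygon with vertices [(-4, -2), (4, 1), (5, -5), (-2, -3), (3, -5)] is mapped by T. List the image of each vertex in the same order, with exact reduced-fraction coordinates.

image vertices: (-1/5, 1/2), (-21/25, 87/10), (26/5, 11), (33/25, 29/10), (116/25, 44/5)

T1 rotate counter-clockwise with cos θ = 7/25, sin θ = 24/25: (-4, -2) → (4/5, -22/5); (4, 1) → (4/25, 103/25); (5, -5) → (31/5, 17/5); (-2, -3) → (58/25, -69/25); (3, -5) → (141/25, 37/25)
T2 translate by (-3, 0): (4/5, -22/5) → (-11/5, -22/5); (4/25, 103/25) → (-71/25, 103/25); (31/5, 17/5) → (16/5, 17/5); (58/25, -69/25) → (-17/25, -69/25); (141/25, 37/25) → (66/25, 37/25)
T3 translate by (4, 6): (-11/5, -22/5) → (9/5, 8/5); (-71/25, 103/25) → (29/25, 253/25); (16/5, 17/5) → (36/5, 47/5); (-17/25, -69/25) → (83/25, 81/25); (66/25, 37/25) → (166/25, 187/25)
T4 translate by (-2, -1): (9/5, 8/5) → (-1/5, 3/5); (29/25, 253/25) → (-21/25, 228/25); (36/5, 47/5) → (26/5, 42/5); (83/25, 81/25) → (33/25, 56/25); (166/25, 187/25) → (116/25, 162/25)
T5 shear: y ← y + 1/2·x: (-1/5, 3/5) → (-1/5, 1/2); (-21/25, 228/25) → (-21/25, 87/10); (26/5, 42/5) → (26/5, 11); (33/25, 56/25) → (33/25, 29/10); (116/25, 162/25) → (116/25, 44/5)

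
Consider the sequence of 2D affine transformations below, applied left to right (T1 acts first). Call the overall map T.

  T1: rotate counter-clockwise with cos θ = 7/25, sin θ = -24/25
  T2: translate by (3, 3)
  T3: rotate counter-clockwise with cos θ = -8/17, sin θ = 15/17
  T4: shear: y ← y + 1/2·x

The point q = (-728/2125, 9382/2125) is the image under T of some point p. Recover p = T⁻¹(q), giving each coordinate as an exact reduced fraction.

T1 = [7/25 24/25 0; -24/25 7/25 0; 0 0 1]
T2·T1 = [7/25 24/25 3; -24/25 7/25 3; 0 0 1]
T3·…·T1 = [304/425 -297/425 -69/17; 297/425 304/425 21/17; 0 0 1]
T4·…·T1 = [304/425 -297/425 -69/17; 449/425 311/850 -27/34; 0 0 1]
det M = 1; M⁻¹ = [311/850 297/425 51/25; -449/425 304/425 -93/25; 0 0 1]
M⁻¹ · (-728/2125, 9382/2125)ᵀ = (5, -1/5)ᵀ

p = (5, -1/5)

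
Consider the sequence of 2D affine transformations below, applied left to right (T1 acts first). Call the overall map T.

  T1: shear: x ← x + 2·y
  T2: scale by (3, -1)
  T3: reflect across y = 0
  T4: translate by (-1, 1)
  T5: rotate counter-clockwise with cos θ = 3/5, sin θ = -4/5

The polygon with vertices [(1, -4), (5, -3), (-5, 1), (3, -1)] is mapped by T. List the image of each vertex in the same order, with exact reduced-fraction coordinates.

T1 shear: x ← x + 2·y: (1, -4) → (-7, -4); (5, -3) → (-1, -3); (-5, 1) → (-3, 1); (3, -1) → (1, -1)
T2 scale by (3, -1): (-7, -4) → (-21, 4); (-1, -3) → (-3, 3); (-3, 1) → (-9, -1); (1, -1) → (3, 1)
T3 reflect across y = 0: (-21, 4) → (-21, -4); (-3, 3) → (-3, -3); (-9, -1) → (-9, 1); (3, 1) → (3, -1)
T4 translate by (-1, 1): (-21, -4) → (-22, -3); (-3, -3) → (-4, -2); (-9, 1) → (-10, 2); (3, -1) → (2, 0)
T5 rotate counter-clockwise with cos θ = 3/5, sin θ = -4/5: (-22, -3) → (-78/5, 79/5); (-4, -2) → (-4, 2); (-10, 2) → (-22/5, 46/5); (2, 0) → (6/5, -8/5)

image vertices: (-78/5, 79/5), (-4, 2), (-22/5, 46/5), (6/5, -8/5)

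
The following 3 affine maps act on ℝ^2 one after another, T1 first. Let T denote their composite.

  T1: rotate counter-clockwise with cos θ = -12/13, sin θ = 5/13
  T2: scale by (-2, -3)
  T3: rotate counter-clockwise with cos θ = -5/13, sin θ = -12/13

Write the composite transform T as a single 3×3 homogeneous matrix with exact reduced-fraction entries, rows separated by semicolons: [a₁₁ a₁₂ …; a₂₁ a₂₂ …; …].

T1 = [-12/13 -5/13 0; 5/13 -12/13 0; 0 0 1]
T2·T1 = [24/13 10/13 0; -15/13 36/13 0; 0 0 1]
T3·…·T1 = [-300/169 382/169 0; -213/169 -300/169 0; 0 0 1]

T = [-300/169 382/169 0; -213/169 -300/169 0; 0 0 1]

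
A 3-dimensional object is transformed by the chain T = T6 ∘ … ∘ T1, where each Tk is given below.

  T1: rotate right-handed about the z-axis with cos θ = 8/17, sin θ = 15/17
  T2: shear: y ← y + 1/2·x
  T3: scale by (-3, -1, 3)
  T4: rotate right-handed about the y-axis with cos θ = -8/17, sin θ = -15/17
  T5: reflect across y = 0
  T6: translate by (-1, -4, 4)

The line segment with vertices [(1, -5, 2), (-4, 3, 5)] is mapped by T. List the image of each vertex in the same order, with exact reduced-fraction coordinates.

T1 rotate right-handed about the z-axis with cos θ = 8/17, sin θ = 15/17: (1, -5, 2) → (83/17, -25/17, 2); (-4, 3, 5) → (-77/17, -36/17, 5)
T2 shear: y ← y + 1/2·x: (83/17, -25/17, 2) → (83/17, 33/34, 2); (-77/17, -36/17, 5) → (-77/17, -149/34, 5)
T3 scale by (-3, -1, 3): (83/17, 33/34, 2) → (-249/17, -33/34, 6); (-77/17, -149/34, 5) → (231/17, 149/34, 15)
T4 rotate right-handed about the y-axis with cos θ = -8/17, sin θ = -15/17: (-249/17, -33/34, 6) → (462/289, -33/34, -4551/289); (231/17, 149/34, 15) → (-5673/289, 149/34, 1425/289)
T5 reflect across y = 0: (462/289, -33/34, -4551/289) → (462/289, 33/34, -4551/289); (-5673/289, 149/34, 1425/289) → (-5673/289, -149/34, 1425/289)
T6 translate by (-1, -4, 4): (462/289, 33/34, -4551/289) → (173/289, -103/34, -3395/289); (-5673/289, -149/34, 1425/289) → (-5962/289, -285/34, 2581/289)

image vertices: (173/289, -103/34, -3395/289), (-5962/289, -285/34, 2581/289)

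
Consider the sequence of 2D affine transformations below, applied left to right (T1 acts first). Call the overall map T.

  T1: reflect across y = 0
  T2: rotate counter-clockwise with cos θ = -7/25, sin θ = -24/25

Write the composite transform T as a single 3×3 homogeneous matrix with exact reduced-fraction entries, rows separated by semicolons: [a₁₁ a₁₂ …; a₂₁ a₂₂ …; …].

T = [-7/25 -24/25 0; -24/25 7/25 0; 0 0 1]

T1 = [1 0 0; 0 -1 0; 0 0 1]
T2·T1 = [-7/25 -24/25 0; -24/25 7/25 0; 0 0 1]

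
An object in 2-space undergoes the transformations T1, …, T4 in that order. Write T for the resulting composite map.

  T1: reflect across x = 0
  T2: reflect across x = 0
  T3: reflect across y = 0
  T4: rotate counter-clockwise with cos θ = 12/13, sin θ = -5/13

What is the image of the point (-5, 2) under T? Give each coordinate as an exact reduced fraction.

T1 reflect across x = 0: (-5, 2) → (5, 2)
T2 reflect across x = 0: (5, 2) → (-5, 2)
T3 reflect across y = 0: (-5, 2) → (-5, -2)
T4 rotate counter-clockwise with cos θ = 12/13, sin θ = -5/13: (-5, -2) → (-70/13, 1/13)

T(p) = (-70/13, 1/13)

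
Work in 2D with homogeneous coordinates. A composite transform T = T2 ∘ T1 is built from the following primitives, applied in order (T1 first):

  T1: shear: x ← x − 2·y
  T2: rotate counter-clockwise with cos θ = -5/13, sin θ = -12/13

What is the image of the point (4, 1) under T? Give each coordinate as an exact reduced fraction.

T(p) = (2/13, -29/13)

T1 shear: x ← x − 2·y: (4, 1) → (2, 1)
T2 rotate counter-clockwise with cos θ = -5/13, sin θ = -12/13: (2, 1) → (2/13, -29/13)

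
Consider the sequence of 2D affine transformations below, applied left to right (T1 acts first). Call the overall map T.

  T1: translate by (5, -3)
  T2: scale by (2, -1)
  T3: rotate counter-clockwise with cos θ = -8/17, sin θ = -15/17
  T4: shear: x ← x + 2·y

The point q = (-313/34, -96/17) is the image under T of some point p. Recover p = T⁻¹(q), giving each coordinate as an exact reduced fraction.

T1 = [1 0 5; 0 1 -3; 0 0 1]
T2·T1 = [2 0 10; 0 -1 3; 0 0 1]
T3·…·T1 = [-16/17 -15/17 -35/17; -30/17 8/17 -174/17; 0 0 1]
T4·…·T1 = [-76/17 1/17 -383/17; -30/17 8/17 -174/17; 0 0 1]
det M = -2; M⁻¹ = [-4/17 1/34 -5; -15/17 38/17 3; 0 0 1]
M⁻¹ · (-313/34, -96/17)ᵀ = (-3, -3/2)ᵀ

p = (-3, -3/2)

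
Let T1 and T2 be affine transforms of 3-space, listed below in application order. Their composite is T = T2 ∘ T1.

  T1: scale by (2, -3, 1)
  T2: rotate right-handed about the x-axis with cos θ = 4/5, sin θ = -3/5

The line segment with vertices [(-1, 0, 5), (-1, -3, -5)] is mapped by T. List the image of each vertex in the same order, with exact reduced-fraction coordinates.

image vertices: (-2, 3, 4), (-2, 21/5, -47/5)

T1 scale by (2, -3, 1): (-1, 0, 5) → (-2, 0, 5); (-1, -3, -5) → (-2, 9, -5)
T2 rotate right-handed about the x-axis with cos θ = 4/5, sin θ = -3/5: (-2, 0, 5) → (-2, 3, 4); (-2, 9, -5) → (-2, 21/5, -47/5)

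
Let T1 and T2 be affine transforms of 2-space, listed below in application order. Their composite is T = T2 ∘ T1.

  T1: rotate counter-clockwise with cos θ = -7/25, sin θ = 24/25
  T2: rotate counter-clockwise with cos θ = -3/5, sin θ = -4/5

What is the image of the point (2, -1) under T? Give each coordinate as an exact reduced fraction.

T1 rotate counter-clockwise with cos θ = -7/25, sin θ = 24/25: (2, -1) → (2/5, 11/5)
T2 rotate counter-clockwise with cos θ = -3/5, sin θ = -4/5: (2/5, 11/5) → (38/25, -41/25)

T(p) = (38/25, -41/25)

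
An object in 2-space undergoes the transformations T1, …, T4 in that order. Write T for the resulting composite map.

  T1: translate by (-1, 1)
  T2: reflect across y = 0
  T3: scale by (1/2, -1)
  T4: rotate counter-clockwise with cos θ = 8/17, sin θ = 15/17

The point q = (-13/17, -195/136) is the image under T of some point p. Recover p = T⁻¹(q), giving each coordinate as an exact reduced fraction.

p = (-9/4, -1)

T1 = [1 0 -1; 0 1 1; 0 0 1]
T2·T1 = [1 0 -1; 0 -1 -1; 0 0 1]
T3·…·T1 = [1/2 0 -1/2; 0 1 1; 0 0 1]
T4·…·T1 = [4/17 -15/17 -19/17; 15/34 8/17 1/34; 0 0 1]
det M = 1/2; M⁻¹ = [16/17 30/17 1; -15/17 8/17 -1; 0 0 1]
M⁻¹ · (-13/17, -195/136)ᵀ = (-9/4, -1)ᵀ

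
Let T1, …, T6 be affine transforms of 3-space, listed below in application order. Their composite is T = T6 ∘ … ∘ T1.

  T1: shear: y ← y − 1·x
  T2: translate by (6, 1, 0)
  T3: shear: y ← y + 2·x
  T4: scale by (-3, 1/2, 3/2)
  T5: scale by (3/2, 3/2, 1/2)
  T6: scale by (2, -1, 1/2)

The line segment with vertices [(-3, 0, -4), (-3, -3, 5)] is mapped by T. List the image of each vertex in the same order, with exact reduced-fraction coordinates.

T1 shear: y ← y − 1·x: (-3, 0, -4) → (-3, 3, -4); (-3, -3, 5) → (-3, 0, 5)
T2 translate by (6, 1, 0): (-3, 3, -4) → (3, 4, -4); (-3, 0, 5) → (3, 1, 5)
T3 shear: y ← y + 2·x: (3, 4, -4) → (3, 10, -4); (3, 1, 5) → (3, 7, 5)
T4 scale by (-3, 1/2, 3/2): (3, 10, -4) → (-9, 5, -6); (3, 7, 5) → (-9, 7/2, 15/2)
T5 scale by (3/2, 3/2, 1/2): (-9, 5, -6) → (-27/2, 15/2, -3); (-9, 7/2, 15/2) → (-27/2, 21/4, 15/4)
T6 scale by (2, -1, 1/2): (-27/2, 15/2, -3) → (-27, -15/2, -3/2); (-27/2, 21/4, 15/4) → (-27, -21/4, 15/8)

image vertices: (-27, -15/2, -3/2), (-27, -21/4, 15/8)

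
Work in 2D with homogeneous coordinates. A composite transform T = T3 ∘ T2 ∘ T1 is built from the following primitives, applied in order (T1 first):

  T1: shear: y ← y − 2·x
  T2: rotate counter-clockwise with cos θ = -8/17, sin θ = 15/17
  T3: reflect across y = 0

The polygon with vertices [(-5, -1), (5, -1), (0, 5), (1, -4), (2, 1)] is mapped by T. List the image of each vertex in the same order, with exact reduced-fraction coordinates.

T1 shear: y ← y − 2·x: (-5, -1) → (-5, 9); (5, -1) → (5, -11); (0, 5) → (0, 5); (1, -4) → (1, -6); (2, 1) → (2, -3)
T2 rotate counter-clockwise with cos θ = -8/17, sin θ = 15/17: (-5, 9) → (-95/17, -147/17); (5, -11) → (125/17, 163/17); (0, 5) → (-75/17, -40/17); (1, -6) → (82/17, 63/17); (2, -3) → (29/17, 54/17)
T3 reflect across y = 0: (-95/17, -147/17) → (-95/17, 147/17); (125/17, 163/17) → (125/17, -163/17); (-75/17, -40/17) → (-75/17, 40/17); (82/17, 63/17) → (82/17, -63/17); (29/17, 54/17) → (29/17, -54/17)

image vertices: (-95/17, 147/17), (125/17, -163/17), (-75/17, 40/17), (82/17, -63/17), (29/17, -54/17)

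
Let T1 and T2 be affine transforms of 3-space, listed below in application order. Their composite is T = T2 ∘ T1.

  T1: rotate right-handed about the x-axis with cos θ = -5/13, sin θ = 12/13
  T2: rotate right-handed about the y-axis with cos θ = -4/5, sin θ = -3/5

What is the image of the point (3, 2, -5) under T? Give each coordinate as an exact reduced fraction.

T(p) = (-303/65, 50/13, -79/65)

T1 rotate right-handed about the x-axis with cos θ = -5/13, sin θ = 12/13: (3, 2, -5) → (3, 50/13, 49/13)
T2 rotate right-handed about the y-axis with cos θ = -4/5, sin θ = -3/5: (3, 50/13, 49/13) → (-303/65, 50/13, -79/65)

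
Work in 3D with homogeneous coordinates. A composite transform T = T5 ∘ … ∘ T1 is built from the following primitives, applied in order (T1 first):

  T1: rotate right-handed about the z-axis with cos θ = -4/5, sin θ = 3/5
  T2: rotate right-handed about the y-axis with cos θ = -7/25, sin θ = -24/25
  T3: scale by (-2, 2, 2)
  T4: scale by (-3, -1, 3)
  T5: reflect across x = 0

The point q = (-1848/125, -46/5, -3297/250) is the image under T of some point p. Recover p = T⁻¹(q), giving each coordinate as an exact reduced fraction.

T1 = [-4/5 -3/5 0 0; 3/5 -4/5 0 0; 0 0 1 0; 0 0 0 1]
T2·T1 = [28/125 21/125 -24/25 0; 3/5 -4/5 0 0; -96/125 -72/125 -7/25 0; 0 0 0 1]
T3·…·T1 = [-56/125 -42/125 48/25 0; 6/5 -8/5 0 0; -192/125 -144/125 -14/25 0; 0 0 0 1]
T4·…·T1 = [168/125 126/125 -144/25 0; -6/5 8/5 0 0; -576/125 -432/125 -42/25 0; 0 0 0 1]
T5·…·T1 = [-168/125 -126/125 144/25 0; -6/5 8/5 0 0; -576/125 -432/125 -42/25 0; 0 0 0 1]
det M = 72; M⁻¹ = [-14/375 -3/10 -16/125 0; -7/250 2/5 -12/125 0; 4/25 0 -7/150 0; 0 0 0 1]
M⁻¹ · (-1848/125, -46/5, -3297/250)ᵀ = (5, -2, -7/4)ᵀ

p = (5, -2, -7/4)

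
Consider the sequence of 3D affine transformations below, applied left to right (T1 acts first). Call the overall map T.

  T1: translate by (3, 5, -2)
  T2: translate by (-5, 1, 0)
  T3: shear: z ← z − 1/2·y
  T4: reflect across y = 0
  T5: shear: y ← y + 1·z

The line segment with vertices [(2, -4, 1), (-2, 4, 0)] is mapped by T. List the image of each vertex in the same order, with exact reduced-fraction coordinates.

T1 translate by (3, 5, -2): (2, -4, 1) → (5, 1, -1); (-2, 4, 0) → (1, 9, -2)
T2 translate by (-5, 1, 0): (5, 1, -1) → (0, 2, -1); (1, 9, -2) → (-4, 10, -2)
T3 shear: z ← z − 1/2·y: (0, 2, -1) → (0, 2, -2); (-4, 10, -2) → (-4, 10, -7)
T4 reflect across y = 0: (0, 2, -2) → (0, -2, -2); (-4, 10, -7) → (-4, -10, -7)
T5 shear: y ← y + 1·z: (0, -2, -2) → (0, -4, -2); (-4, -10, -7) → (-4, -17, -7)

image vertices: (0, -4, -2), (-4, -17, -7)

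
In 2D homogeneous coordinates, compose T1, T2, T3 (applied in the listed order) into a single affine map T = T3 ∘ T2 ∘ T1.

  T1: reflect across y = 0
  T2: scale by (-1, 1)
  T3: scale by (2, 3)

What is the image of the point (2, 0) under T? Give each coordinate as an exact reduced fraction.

T1 reflect across y = 0: (2, 0) → (2, 0)
T2 scale by (-1, 1): (2, 0) → (-2, 0)
T3 scale by (2, 3): (-2, 0) → (-4, 0)

T(p) = (-4, 0)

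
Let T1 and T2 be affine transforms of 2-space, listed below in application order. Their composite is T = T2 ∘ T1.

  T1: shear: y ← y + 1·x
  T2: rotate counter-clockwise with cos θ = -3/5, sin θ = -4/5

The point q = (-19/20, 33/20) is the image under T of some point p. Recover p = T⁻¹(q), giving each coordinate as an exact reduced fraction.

T1 = [1 0 0; 1 1 0; 0 0 1]
T2·T1 = [1/5 4/5 0; -7/5 -3/5 0; 0 0 1]
det M = 1; M⁻¹ = [-3/5 -4/5 0; 7/5 1/5 0; 0 0 1]
M⁻¹ · (-19/20, 33/20)ᵀ = (-3/4, -1)ᵀ

p = (-3/4, -1)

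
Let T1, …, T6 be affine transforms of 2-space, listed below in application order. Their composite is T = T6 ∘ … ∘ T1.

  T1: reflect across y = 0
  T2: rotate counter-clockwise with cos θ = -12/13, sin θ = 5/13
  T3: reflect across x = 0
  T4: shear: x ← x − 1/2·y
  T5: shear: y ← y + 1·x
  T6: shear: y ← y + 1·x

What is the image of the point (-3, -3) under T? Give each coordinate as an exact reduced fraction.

T1 reflect across y = 0: (-3, -3) → (-3, 3)
T2 rotate counter-clockwise with cos θ = -12/13, sin θ = 5/13: (-3, 3) → (21/13, -51/13)
T3 reflect across x = 0: (21/13, -51/13) → (-21/13, -51/13)
T4 shear: x ← x − 1/2·y: (-21/13, -51/13) → (9/26, -51/13)
T5 shear: y ← y + 1·x: (9/26, -51/13) → (9/26, -93/26)
T6 shear: y ← y + 1·x: (9/26, -93/26) → (9/26, -42/13)

T(p) = (9/26, -42/13)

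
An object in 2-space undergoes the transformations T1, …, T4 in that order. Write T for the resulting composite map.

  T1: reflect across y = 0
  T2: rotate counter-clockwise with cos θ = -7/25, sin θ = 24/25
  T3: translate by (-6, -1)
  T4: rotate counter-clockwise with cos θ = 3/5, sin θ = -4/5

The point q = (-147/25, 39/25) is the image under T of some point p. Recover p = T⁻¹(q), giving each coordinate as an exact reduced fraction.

T1 = [1 0 0; 0 -1 0; 0 0 1]
T2·T1 = [-7/25 24/25 0; 24/25 7/25 0; 0 0 1]
T3·…·T1 = [-7/25 24/25 -6; 24/25 7/25 -1; 0 0 1]
T4·…·T1 = [3/5 4/5 -22/5; 4/5 -3/5 21/5; 0 0 1]
det M = -1; M⁻¹ = [3/5 4/5 -18/25; 4/5 -3/5 151/25; 0 0 1]
M⁻¹ · (-147/25, 39/25)ᵀ = (-3, 2/5)ᵀ

p = (-3, 2/5)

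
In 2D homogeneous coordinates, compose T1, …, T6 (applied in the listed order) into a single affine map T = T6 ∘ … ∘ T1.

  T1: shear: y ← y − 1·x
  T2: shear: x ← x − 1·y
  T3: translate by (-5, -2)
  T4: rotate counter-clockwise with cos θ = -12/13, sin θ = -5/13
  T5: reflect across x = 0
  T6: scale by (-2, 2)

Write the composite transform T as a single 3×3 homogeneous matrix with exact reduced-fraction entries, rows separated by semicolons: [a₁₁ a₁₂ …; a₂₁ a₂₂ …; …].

T1 = [1 0 0; -1 1 0; 0 0 1]
T2·T1 = [2 -1 0; -1 1 0; 0 0 1]
T3·…·T1 = [2 -1 -5; -1 1 -2; 0 0 1]
T4·…·T1 = [-29/13 17/13 50/13; 2/13 -7/13 49/13; 0 0 1]
T5·…·T1 = [29/13 -17/13 -50/13; 2/13 -7/13 49/13; 0 0 1]
T6·…·T1 = [-58/13 34/13 100/13; 4/13 -14/13 98/13; 0 0 1]

T = [-58/13 34/13 100/13; 4/13 -14/13 98/13; 0 0 1]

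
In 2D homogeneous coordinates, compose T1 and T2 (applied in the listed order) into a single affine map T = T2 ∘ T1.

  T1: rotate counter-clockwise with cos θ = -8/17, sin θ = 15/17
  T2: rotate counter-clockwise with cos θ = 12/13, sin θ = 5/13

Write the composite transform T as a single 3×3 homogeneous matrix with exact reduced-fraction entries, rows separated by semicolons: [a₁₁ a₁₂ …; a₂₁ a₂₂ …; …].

T1 = [-8/17 -15/17 0; 15/17 -8/17 0; 0 0 1]
T2·T1 = [-171/221 -140/221 0; 140/221 -171/221 0; 0 0 1]

T = [-171/221 -140/221 0; 140/221 -171/221 0; 0 0 1]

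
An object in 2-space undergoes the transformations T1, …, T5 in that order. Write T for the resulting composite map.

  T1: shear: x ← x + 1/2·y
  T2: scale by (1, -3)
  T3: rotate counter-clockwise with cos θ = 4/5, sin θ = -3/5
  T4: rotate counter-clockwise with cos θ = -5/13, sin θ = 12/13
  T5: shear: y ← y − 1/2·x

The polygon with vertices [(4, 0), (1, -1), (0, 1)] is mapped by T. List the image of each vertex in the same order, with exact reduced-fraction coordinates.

image vertices: (64/65, 44/13), (-181/65, 34/13), (197/65, -23/13)

T1 shear: x ← x + 1/2·y: (4, 0) → (4, 0); (1, -1) → (1/2, -1); (0, 1) → (1/2, 1)
T2 scale by (1, -3): (4, 0) → (4, 0); (1/2, -1) → (1/2, 3); (1/2, 1) → (1/2, -3)
T3 rotate counter-clockwise with cos θ = 4/5, sin θ = -3/5: (4, 0) → (16/5, -12/5); (1/2, 3) → (11/5, 21/10); (1/2, -3) → (-7/5, -27/10)
T4 rotate counter-clockwise with cos θ = -5/13, sin θ = 12/13: (16/5, -12/5) → (64/65, 252/65); (11/5, 21/10) → (-181/65, 159/130); (-7/5, -27/10) → (197/65, -33/130)
T5 shear: y ← y − 1/2·x: (64/65, 252/65) → (64/65, 44/13); (-181/65, 159/130) → (-181/65, 34/13); (197/65, -33/130) → (197/65, -23/13)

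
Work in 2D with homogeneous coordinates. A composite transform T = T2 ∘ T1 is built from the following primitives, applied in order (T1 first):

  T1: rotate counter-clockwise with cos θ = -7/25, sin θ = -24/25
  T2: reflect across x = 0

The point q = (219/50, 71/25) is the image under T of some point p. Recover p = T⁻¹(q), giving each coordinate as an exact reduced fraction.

p = (-3/2, -5)

T1 = [-7/25 24/25 0; -24/25 -7/25 0; 0 0 1]
T2·T1 = [7/25 -24/25 0; -24/25 -7/25 0; 0 0 1]
det M = -1; M⁻¹ = [7/25 -24/25 0; -24/25 -7/25 0; 0 0 1]
M⁻¹ · (219/50, 71/25)ᵀ = (-3/2, -5)ᵀ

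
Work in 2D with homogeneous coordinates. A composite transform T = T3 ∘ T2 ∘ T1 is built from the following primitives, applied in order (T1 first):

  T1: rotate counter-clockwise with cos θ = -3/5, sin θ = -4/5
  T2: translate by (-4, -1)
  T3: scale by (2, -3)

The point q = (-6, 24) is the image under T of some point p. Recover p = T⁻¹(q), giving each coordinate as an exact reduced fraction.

T1 = [-3/5 4/5 0; -4/5 -3/5 0; 0 0 1]
T2·T1 = [-3/5 4/5 -4; -4/5 -3/5 -1; 0 0 1]
T3·…·T1 = [-6/5 8/5 -8; 12/5 9/5 3; 0 0 1]
det M = -6; M⁻¹ = [-3/10 4/15 -16/5; 2/5 1/5 13/5; 0 0 1]
M⁻¹ · (-6, 24)ᵀ = (5, 5)ᵀ

p = (5, 5)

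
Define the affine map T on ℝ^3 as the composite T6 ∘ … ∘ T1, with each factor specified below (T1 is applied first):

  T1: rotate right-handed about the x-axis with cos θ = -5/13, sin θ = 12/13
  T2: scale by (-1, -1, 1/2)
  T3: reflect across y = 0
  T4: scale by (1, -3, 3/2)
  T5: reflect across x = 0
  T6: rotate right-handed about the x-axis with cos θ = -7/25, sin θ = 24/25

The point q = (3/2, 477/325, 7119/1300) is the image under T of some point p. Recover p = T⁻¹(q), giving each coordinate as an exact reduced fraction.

T1 = [1 0 0 0; 0 -5/13 -12/13 0; 0 12/13 -5/13 0; 0 0 0 1]
T2·T1 = [-1 0 0 0; 0 5/13 12/13 0; 0 6/13 -5/26 0; 0 0 0 1]
T3·…·T1 = [-1 0 0 0; 0 -5/13 -12/13 0; 0 6/13 -5/26 0; 0 0 0 1]
T4·…·T1 = [-1 0 0 0; 0 15/13 36/13 0; 0 9/13 -15/52 0; 0 0 0 1]
T5·…·T1 = [1 0 0 0; 0 15/13 36/13 0; 0 9/13 -15/52 0; 0 0 0 1]
T6·…·T1 = [1 0 0 0; 0 -321/325 -162/325 0; 0 297/325 3561/1300 0; 0 0 0 1]
det M = -9/4; M⁻¹ = [1 0 0 0; 0 -1187/975 -72/325 0; 0 132/325 428/975 0; 0 0 0 1]
M⁻¹ · (3/2, 477/325, 7119/1300)ᵀ = (3/2, -3, 3)ᵀ

p = (3/2, -3, 3)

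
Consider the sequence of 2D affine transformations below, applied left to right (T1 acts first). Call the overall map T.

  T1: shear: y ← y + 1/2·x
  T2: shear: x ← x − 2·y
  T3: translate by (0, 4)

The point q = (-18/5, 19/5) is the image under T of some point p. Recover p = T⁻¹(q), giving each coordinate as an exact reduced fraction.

p = (-4, 9/5)

T1 = [1 0 0; 1/2 1 0; 0 0 1]
T2·T1 = [0 -2 0; 1/2 1 0; 0 0 1]
T3·…·T1 = [0 -2 0; 1/2 1 4; 0 0 1]
det M = 1; M⁻¹ = [1 2 -8; -1/2 0 0; 0 0 1]
M⁻¹ · (-18/5, 19/5)ᵀ = (-4, 9/5)ᵀ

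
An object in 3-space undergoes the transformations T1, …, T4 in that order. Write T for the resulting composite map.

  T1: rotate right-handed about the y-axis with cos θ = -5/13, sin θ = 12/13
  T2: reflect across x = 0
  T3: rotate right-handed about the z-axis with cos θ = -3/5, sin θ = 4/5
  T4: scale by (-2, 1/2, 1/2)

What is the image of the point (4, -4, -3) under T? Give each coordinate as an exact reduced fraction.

T1 rotate right-handed about the y-axis with cos θ = -5/13, sin θ = 12/13: (4, -4, -3) → (-56/13, -4, -33/13)
T2 reflect across x = 0: (-56/13, -4, -33/13) → (56/13, -4, -33/13)
T3 rotate right-handed about the z-axis with cos θ = -3/5, sin θ = 4/5: (56/13, -4, -33/13) → (8/13, 76/13, -33/13)
T4 scale by (-2, 1/2, 1/2): (8/13, 76/13, -33/13) → (-16/13, 38/13, -33/26)

T(p) = (-16/13, 38/13, -33/26)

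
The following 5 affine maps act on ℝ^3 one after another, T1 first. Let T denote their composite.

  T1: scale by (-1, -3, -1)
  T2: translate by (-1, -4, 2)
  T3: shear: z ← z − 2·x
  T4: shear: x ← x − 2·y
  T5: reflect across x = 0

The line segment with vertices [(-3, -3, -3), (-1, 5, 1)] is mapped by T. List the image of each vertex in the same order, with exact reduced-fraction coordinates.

T1 scale by (-1, -3, -1): (-3, -3, -3) → (3, 9, 3); (-1, 5, 1) → (1, -15, -1)
T2 translate by (-1, -4, 2): (3, 9, 3) → (2, 5, 5); (1, -15, -1) → (0, -19, 1)
T3 shear: z ← z − 2·x: (2, 5, 5) → (2, 5, 1); (0, -19, 1) → (0, -19, 1)
T4 shear: x ← x − 2·y: (2, 5, 1) → (-8, 5, 1); (0, -19, 1) → (38, -19, 1)
T5 reflect across x = 0: (-8, 5, 1) → (8, 5, 1); (38, -19, 1) → (-38, -19, 1)

image vertices: (8, 5, 1), (-38, -19, 1)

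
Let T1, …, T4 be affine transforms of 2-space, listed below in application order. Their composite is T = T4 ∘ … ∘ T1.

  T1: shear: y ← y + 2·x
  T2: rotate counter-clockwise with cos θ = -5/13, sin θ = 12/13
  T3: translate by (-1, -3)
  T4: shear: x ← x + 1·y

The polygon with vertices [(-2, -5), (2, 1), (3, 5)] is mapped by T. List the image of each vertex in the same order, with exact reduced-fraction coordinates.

image vertices: (87/13, -18/13), (-123/13, -40/13), (-218/13, -58/13)

T1 shear: y ← y + 2·x: (-2, -5) → (-2, -9); (2, 1) → (2, 5); (3, 5) → (3, 11)
T2 rotate counter-clockwise with cos θ = -5/13, sin θ = 12/13: (-2, -9) → (118/13, 21/13); (2, 5) → (-70/13, -1/13); (3, 11) → (-147/13, -19/13)
T3 translate by (-1, -3): (118/13, 21/13) → (105/13, -18/13); (-70/13, -1/13) → (-83/13, -40/13); (-147/13, -19/13) → (-160/13, -58/13)
T4 shear: x ← x + 1·y: (105/13, -18/13) → (87/13, -18/13); (-83/13, -40/13) → (-123/13, -40/13); (-160/13, -58/13) → (-218/13, -58/13)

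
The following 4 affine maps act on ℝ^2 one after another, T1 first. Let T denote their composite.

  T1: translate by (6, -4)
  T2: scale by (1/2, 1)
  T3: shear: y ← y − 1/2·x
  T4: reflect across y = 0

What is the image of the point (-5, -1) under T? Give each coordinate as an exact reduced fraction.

T(p) = (1/2, 21/4)

T1 translate by (6, -4): (-5, -1) → (1, -5)
T2 scale by (1/2, 1): (1, -5) → (1/2, -5)
T3 shear: y ← y − 1/2·x: (1/2, -5) → (1/2, -21/4)
T4 reflect across y = 0: (1/2, -21/4) → (1/2, 21/4)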